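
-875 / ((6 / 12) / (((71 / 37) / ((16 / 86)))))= -2671375 / 148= -18049.83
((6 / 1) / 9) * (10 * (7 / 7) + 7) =34 / 3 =11.33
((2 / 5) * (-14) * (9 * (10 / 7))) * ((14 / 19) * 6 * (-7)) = 2228.21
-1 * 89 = -89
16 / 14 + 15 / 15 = 15 / 7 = 2.14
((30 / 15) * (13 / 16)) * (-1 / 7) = -13 / 56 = -0.23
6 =6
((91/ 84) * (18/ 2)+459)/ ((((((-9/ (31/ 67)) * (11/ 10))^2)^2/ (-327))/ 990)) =-1572871703125000/ 2172512506131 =-723.99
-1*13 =-13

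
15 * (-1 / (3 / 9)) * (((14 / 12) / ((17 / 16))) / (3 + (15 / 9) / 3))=-945 / 68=-13.90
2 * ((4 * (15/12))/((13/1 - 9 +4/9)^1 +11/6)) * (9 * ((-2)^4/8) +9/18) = 29.47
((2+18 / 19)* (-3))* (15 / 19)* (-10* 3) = 75600 / 361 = 209.42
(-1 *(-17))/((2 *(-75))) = -0.11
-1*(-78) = 78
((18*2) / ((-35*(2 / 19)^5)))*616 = -245133801 / 5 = -49026760.20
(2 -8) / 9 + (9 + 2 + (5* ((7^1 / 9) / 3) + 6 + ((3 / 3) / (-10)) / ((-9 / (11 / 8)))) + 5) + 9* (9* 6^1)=1098673 / 2160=508.64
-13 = -13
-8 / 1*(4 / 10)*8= -128 / 5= -25.60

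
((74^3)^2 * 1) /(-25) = -164206490176 /25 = -6568259607.04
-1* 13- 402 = -415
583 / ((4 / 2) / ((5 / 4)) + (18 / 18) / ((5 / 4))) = 2915 / 12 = 242.92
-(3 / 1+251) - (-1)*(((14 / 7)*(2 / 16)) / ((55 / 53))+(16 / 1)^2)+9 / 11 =673 / 220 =3.06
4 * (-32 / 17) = -128 / 17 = -7.53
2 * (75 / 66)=2.27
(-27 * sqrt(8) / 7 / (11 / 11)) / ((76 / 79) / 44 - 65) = 2607 * sqrt(2) / 21959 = 0.17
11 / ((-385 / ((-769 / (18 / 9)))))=769 / 70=10.99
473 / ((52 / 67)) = 31691 / 52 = 609.44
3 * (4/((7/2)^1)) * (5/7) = 2.45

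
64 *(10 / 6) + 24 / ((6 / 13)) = 476 / 3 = 158.67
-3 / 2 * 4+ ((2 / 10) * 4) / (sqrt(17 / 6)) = -6+ 4 * sqrt(102) / 85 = -5.52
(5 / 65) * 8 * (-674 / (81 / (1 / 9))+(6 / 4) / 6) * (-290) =1140860 / 9477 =120.38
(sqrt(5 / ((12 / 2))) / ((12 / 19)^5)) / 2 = 2476099*sqrt(30) / 2985984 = 4.54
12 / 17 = 0.71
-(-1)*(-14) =-14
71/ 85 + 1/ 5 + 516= 43948/ 85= 517.04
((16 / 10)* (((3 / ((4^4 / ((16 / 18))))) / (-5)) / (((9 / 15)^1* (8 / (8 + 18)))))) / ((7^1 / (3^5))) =-351 / 560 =-0.63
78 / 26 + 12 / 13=51 / 13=3.92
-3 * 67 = -201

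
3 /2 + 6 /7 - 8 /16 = 13 /7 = 1.86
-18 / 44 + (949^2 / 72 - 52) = 9865103 / 792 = 12455.94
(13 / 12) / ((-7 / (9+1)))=-65 / 42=-1.55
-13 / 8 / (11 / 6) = -39 / 44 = -0.89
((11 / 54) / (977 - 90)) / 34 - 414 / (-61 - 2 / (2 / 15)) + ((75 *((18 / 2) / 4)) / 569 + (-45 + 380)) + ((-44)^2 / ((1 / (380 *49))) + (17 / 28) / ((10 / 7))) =6346748717055042511 / 176060594520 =36048661.17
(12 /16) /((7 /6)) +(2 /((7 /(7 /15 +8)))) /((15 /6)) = 1691 /1050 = 1.61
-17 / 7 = -2.43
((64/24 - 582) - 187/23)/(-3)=40535/207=195.82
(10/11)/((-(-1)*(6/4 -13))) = -20/253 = -0.08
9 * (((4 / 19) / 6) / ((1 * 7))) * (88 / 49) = 528 / 6517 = 0.08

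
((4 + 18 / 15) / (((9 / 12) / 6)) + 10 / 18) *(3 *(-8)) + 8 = -15056 / 15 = -1003.73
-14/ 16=-7/ 8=-0.88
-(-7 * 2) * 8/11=112/11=10.18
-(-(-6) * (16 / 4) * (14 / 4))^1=-84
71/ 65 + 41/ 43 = 5718/ 2795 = 2.05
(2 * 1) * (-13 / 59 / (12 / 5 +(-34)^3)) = 5 / 445922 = 0.00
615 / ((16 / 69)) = 42435 / 16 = 2652.19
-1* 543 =-543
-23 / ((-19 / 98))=2254 / 19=118.63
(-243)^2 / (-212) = -59049 / 212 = -278.53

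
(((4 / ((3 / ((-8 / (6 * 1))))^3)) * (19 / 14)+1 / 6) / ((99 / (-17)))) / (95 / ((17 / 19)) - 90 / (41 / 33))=37478387 / 23759414910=0.00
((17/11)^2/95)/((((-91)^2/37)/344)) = 3678392/95190095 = 0.04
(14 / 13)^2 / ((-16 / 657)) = -32193 / 676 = -47.62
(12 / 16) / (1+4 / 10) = 15 / 28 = 0.54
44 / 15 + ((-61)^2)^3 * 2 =1545611230874 / 15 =103040748724.93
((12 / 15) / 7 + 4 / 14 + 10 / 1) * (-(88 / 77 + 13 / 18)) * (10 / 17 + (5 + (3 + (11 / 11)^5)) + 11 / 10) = -1110187 / 5355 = -207.32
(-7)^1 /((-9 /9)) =7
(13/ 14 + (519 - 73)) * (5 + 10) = 93855/ 14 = 6703.93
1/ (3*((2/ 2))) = 1/ 3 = 0.33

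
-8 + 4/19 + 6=-1.79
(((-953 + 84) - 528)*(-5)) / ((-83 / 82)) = -572770 / 83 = -6900.84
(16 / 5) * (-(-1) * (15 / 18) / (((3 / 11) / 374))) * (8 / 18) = 131648 / 81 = 1625.28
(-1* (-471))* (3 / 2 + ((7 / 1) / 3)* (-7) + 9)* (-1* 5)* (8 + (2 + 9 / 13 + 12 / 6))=4533375 / 26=174360.58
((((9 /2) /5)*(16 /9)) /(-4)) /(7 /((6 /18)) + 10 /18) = -0.02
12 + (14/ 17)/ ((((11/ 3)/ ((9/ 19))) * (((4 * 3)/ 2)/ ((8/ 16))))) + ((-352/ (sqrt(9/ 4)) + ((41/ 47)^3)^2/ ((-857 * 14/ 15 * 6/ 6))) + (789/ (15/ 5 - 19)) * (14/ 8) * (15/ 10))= -352.10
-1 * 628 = -628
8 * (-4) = -32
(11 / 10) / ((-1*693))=-1 / 630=-0.00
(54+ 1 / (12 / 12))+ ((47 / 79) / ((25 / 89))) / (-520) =56480817 / 1027000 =55.00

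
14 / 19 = 0.74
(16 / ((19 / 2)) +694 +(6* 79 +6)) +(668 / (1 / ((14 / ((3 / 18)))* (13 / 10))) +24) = 7043802 / 95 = 74145.28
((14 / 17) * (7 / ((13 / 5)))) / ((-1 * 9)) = -490 / 1989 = -0.25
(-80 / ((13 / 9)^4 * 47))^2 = 275499014400 / 1801949162689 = 0.15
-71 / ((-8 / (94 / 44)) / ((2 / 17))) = 3337 / 1496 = 2.23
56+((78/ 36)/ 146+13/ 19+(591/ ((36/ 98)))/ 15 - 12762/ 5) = -596299277/ 249660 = -2388.45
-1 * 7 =-7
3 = 3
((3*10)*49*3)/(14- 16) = -2205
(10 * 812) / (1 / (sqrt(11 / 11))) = 8120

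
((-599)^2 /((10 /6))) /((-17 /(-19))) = 20451657 /85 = 240607.73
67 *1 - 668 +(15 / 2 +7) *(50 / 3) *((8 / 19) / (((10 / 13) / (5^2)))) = 154243 / 57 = 2706.02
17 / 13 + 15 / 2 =229 / 26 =8.81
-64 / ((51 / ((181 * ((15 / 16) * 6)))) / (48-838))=17158800 / 17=1009341.18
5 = 5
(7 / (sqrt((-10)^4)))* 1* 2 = 7 / 50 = 0.14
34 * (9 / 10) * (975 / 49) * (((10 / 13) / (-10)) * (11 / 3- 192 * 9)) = 565335 / 7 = 80762.14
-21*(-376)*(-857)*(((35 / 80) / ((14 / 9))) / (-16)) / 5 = 7612731 / 320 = 23789.78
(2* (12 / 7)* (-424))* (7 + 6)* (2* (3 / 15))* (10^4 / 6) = -88192000 / 7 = -12598857.14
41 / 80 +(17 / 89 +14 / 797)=4091853 / 5674640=0.72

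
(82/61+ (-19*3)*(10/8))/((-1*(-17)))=-17057/4148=-4.11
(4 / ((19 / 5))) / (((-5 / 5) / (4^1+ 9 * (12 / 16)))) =-215 / 19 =-11.32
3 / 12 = 1 / 4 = 0.25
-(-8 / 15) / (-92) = -2 / 345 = -0.01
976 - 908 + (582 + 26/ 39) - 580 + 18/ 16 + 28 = 2395/ 24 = 99.79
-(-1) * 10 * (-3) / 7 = -30 / 7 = -4.29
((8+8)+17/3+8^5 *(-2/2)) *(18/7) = -589434/7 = -84204.86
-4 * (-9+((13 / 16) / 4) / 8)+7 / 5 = 23871 / 640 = 37.30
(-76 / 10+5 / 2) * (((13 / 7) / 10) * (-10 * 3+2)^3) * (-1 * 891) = -463134672 / 25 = -18525386.88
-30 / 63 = -0.48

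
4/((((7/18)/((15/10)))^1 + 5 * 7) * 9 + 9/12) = 48/3817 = 0.01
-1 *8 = -8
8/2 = 4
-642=-642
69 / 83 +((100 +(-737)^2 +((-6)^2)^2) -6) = 45198466 / 83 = 544559.83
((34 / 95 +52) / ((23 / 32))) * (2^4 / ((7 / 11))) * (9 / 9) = 28013568 / 15295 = 1831.55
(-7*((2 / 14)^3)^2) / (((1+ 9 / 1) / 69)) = -69 / 168070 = -0.00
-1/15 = -0.07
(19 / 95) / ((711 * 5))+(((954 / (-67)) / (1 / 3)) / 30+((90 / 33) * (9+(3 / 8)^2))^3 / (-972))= -3607280870919401 / 207765002649600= -17.36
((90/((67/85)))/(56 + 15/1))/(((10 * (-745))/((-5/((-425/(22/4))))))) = -99/7087930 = -0.00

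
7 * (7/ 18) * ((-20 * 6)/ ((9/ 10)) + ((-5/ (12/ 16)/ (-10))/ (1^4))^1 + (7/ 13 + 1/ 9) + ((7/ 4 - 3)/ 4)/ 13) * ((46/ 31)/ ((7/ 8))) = -39796141/ 65286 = -609.57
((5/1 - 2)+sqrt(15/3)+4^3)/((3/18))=6 * sqrt(5)+402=415.42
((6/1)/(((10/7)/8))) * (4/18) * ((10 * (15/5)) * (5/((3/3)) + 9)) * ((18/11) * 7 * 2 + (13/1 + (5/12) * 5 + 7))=4656176/33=141096.24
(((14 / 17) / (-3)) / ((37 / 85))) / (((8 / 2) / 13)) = -455 / 222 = -2.05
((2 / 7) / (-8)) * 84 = -3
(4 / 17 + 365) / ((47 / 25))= 155225 / 799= 194.27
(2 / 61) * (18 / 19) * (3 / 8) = 27 / 2318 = 0.01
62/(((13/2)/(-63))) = -7812/13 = -600.92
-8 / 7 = -1.14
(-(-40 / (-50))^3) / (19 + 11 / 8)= -512 / 20375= -0.03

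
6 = 6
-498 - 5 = -503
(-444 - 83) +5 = -522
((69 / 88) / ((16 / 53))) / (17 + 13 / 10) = 6095 / 42944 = 0.14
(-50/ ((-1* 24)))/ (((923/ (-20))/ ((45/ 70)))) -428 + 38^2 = 13128377/ 12922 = 1015.97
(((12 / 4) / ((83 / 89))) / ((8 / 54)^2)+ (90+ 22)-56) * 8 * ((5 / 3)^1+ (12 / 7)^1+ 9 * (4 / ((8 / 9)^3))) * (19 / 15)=750678154621 / 6693120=112156.69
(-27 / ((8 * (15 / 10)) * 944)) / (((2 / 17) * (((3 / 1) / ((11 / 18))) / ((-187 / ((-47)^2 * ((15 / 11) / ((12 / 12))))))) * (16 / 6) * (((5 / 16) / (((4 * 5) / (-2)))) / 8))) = -384659 / 15639720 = -0.02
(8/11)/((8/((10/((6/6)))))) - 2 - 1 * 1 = -23/11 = -2.09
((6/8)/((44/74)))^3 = 1367631/681472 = 2.01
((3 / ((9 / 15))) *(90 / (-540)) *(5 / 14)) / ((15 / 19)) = -95 / 252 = -0.38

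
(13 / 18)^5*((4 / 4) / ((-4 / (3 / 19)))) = -371293 / 47869056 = -0.01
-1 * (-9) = 9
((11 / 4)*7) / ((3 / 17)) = 1309 / 12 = 109.08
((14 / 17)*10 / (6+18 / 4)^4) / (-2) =-160 / 472311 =-0.00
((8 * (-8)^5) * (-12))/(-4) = -786432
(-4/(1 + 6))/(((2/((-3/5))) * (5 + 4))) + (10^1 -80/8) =0.02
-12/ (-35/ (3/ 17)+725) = -0.02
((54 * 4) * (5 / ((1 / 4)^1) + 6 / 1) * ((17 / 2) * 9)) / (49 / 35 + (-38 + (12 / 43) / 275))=-1608200 / 137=-11738.69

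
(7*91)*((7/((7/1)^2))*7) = 637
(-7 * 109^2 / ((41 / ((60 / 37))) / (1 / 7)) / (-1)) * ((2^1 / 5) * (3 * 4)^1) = 3421728 / 1517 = 2255.59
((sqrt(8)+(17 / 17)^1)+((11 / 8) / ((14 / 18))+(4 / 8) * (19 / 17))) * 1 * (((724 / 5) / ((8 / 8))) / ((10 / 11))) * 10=15928 * sqrt(2) / 5+6305497 / 1190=9803.86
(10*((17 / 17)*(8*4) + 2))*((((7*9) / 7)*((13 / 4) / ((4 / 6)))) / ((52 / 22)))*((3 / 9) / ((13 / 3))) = 25245 / 52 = 485.48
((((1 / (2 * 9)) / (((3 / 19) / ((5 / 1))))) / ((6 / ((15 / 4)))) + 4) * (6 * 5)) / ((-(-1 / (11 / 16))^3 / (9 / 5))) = 2932193 / 32768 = 89.48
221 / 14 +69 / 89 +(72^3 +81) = 465188569 / 1246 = 373345.56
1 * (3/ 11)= 3/ 11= 0.27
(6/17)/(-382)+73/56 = 236863/181832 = 1.30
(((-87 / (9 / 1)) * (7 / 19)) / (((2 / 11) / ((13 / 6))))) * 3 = -29029 / 228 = -127.32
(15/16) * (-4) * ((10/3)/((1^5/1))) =-25/2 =-12.50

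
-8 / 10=-0.80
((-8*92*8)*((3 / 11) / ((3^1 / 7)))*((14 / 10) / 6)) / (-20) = 36064 / 825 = 43.71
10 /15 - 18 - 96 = -340 /3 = -113.33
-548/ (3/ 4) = -2192/ 3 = -730.67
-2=-2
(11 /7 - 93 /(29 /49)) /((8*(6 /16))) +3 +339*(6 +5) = 2241208 /609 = 3680.14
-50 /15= -10 /3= -3.33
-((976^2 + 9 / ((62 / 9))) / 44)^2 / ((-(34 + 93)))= 3488059149202849 / 945131968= 3690552.50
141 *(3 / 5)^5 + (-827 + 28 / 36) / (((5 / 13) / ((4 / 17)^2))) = -877561937 / 8128125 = -107.97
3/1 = 3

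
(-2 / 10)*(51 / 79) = -51 / 395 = -0.13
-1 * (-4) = 4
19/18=1.06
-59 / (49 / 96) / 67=-1.73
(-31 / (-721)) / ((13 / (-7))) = -31 / 1339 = -0.02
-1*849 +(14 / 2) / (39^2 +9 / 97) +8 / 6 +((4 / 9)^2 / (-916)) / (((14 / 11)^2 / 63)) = -28641118045 / 33788034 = -847.67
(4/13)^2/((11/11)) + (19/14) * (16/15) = 27368/17745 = 1.54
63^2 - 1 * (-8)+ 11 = 3988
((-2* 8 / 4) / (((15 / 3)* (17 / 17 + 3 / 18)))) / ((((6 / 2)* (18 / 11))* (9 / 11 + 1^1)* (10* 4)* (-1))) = 121 / 63000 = 0.00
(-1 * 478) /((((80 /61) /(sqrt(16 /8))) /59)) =-860161 * sqrt(2) /40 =-30411.28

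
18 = 18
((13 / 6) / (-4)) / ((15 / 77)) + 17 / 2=2059 / 360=5.72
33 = 33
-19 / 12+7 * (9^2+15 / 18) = 2285 / 4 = 571.25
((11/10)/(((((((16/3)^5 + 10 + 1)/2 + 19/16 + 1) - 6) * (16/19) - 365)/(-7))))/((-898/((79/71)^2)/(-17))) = -1985180967/15986729376080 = -0.00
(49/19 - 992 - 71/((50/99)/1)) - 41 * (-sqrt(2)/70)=-1073501/950 + 41 * sqrt(2)/70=-1129.17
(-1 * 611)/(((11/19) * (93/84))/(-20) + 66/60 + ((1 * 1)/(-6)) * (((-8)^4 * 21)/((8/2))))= 6501040/38122397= 0.17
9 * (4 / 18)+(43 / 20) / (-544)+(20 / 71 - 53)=-39181933 / 772480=-50.72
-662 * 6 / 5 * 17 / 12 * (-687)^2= -531153912.60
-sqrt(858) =-29.29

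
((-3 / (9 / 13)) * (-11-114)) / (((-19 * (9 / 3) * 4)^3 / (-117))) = 21125 / 3950784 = 0.01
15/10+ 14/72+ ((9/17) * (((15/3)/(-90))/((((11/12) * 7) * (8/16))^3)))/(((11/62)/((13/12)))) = 1.69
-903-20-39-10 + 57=-915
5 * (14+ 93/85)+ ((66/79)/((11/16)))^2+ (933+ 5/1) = 107682861/106097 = 1014.95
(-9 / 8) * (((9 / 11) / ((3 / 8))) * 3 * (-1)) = 81 / 11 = 7.36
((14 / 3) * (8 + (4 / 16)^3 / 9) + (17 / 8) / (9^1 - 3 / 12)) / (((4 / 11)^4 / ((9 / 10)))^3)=96308396094614647383 / 18790481920000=5125381.91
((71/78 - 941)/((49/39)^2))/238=-2859753/1142876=-2.50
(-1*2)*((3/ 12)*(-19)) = 19/ 2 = 9.50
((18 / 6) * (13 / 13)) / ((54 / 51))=17 / 6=2.83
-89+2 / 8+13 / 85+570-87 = 134097 / 340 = 394.40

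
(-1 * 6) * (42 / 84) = -3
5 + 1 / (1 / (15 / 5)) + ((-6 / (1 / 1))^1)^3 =-208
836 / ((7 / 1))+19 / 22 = 18525 / 154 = 120.29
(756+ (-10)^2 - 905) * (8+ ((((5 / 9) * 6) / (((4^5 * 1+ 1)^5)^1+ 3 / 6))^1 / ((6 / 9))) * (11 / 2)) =-887024038906253087 / 2262816425781251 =-392.00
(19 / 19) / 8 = 1 / 8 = 0.12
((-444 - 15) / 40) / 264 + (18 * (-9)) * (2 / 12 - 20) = 11309607 / 3520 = 3212.96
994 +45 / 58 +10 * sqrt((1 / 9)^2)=519853 / 522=995.89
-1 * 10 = -10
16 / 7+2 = 30 / 7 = 4.29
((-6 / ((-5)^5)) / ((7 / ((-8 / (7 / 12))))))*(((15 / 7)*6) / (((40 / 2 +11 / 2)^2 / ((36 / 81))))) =-0.00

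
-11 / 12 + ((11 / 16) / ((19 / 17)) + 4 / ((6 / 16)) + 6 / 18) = 9757 / 912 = 10.70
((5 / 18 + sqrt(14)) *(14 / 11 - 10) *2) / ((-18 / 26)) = 2080 / 297 + 832 *sqrt(14) / 33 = 101.34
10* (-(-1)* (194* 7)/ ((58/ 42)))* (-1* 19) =-5418420/ 29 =-186842.07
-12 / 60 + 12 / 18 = 7 / 15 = 0.47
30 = 30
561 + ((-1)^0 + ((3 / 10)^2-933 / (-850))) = 563.19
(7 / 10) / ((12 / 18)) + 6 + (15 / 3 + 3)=301 / 20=15.05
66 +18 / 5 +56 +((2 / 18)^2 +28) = 153.61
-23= -23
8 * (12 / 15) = 32 / 5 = 6.40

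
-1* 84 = -84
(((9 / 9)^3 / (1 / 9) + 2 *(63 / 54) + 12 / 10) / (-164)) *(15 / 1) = -47 / 41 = -1.15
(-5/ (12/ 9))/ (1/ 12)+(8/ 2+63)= 22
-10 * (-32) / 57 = 320 / 57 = 5.61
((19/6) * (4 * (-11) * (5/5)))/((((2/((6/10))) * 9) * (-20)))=209/900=0.23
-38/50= -19/25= -0.76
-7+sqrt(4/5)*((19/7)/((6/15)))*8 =-7+152*sqrt(5)/7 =41.55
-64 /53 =-1.21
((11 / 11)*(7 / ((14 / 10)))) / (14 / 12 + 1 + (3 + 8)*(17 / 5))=150 / 1187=0.13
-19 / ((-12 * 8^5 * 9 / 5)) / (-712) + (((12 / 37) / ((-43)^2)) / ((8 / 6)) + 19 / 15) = 1.27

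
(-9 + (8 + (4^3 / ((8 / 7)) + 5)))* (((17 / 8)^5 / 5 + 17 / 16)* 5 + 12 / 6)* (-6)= -74676285 / 4096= -18231.51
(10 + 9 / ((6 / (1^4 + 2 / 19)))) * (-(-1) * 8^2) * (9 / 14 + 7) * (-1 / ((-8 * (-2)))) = -47401 / 133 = -356.40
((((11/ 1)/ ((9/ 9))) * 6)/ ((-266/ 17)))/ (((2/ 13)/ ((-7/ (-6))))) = -2431/ 76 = -31.99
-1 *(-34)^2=-1156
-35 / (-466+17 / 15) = 525 / 6973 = 0.08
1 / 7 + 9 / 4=67 / 28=2.39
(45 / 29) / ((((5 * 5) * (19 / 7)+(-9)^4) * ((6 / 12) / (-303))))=-95445 / 672829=-0.14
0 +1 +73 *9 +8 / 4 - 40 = 620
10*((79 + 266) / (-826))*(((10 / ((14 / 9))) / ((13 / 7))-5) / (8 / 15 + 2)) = 258750 / 102011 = 2.54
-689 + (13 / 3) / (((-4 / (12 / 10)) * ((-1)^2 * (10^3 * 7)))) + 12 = -47390013 / 70000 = -677.00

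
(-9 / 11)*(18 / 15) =-54 / 55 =-0.98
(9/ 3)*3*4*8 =288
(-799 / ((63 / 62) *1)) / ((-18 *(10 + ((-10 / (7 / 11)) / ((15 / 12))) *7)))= -24769 / 44226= -0.56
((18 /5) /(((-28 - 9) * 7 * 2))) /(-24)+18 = 186483 /10360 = 18.00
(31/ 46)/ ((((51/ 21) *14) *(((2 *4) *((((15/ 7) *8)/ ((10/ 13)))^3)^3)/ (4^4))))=1250961817/ 2674287876934034030592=0.00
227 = 227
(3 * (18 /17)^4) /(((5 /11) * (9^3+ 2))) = 3464208 /305269255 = 0.01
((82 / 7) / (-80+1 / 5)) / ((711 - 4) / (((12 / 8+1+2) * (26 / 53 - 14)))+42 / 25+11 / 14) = 2752125 / 171807139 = 0.02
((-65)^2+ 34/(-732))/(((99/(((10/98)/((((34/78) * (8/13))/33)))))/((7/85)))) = 261330277/5923344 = 44.12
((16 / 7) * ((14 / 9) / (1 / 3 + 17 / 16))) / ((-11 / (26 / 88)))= -1664 / 24321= -0.07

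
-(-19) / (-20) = -19 / 20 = -0.95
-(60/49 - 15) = 675/49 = 13.78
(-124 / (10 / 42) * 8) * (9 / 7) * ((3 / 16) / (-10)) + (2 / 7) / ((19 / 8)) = 334363 / 3325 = 100.56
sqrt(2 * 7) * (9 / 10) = 9 * sqrt(14) / 10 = 3.37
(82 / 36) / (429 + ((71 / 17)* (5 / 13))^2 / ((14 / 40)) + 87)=14017367 / 3220815456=0.00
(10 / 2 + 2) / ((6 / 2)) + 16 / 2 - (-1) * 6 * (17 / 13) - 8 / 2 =553 / 39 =14.18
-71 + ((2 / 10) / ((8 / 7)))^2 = -113551 / 1600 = -70.97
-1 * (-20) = 20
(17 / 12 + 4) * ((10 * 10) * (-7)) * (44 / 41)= -500500 / 123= -4069.11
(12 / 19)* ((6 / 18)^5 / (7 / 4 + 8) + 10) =379096 / 60021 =6.32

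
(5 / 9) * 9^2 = 45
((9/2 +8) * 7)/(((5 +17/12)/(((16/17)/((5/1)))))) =480/187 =2.57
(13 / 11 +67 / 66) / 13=145 / 858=0.17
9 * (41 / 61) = 369 / 61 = 6.05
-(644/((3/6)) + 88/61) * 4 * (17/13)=-5348608/793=-6744.78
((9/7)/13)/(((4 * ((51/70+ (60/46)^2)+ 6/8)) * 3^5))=0.00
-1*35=-35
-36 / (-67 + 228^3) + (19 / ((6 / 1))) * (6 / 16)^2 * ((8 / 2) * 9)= 6080221053 / 379273120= 16.03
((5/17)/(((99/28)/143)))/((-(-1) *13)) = 140/153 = 0.92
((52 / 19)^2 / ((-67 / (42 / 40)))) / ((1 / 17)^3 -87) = 34872474 / 25845623525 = 0.00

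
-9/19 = -0.47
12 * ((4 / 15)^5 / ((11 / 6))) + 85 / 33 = 2398817 / 928125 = 2.58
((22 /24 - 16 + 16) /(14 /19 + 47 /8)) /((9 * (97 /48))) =0.01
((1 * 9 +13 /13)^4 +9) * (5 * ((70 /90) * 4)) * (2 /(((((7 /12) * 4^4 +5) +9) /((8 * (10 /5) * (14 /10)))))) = 640576 /15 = 42705.07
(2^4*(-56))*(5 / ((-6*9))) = 2240 / 27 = 82.96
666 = 666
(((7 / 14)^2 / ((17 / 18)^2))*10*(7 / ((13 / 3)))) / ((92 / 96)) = 408240 / 86411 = 4.72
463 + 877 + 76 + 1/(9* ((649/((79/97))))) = 802273111/566577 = 1416.00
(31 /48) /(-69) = -31 /3312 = -0.01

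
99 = 99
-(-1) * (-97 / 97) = -1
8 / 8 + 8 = 9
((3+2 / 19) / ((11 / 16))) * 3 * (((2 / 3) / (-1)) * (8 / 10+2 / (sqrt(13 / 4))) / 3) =-5.75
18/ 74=9/ 37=0.24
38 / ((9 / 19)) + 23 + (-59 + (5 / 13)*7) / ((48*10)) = 482531 / 4680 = 103.10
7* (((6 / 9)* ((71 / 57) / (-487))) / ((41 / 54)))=-5964 / 379373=-0.02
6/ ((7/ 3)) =18/ 7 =2.57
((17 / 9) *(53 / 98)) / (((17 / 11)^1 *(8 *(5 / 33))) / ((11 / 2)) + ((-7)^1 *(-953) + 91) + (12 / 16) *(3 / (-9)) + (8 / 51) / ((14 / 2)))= 40773854 / 269903167821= 0.00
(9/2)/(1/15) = 135/2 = 67.50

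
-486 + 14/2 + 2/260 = -62269/130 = -478.99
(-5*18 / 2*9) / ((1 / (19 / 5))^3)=-555579 / 25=-22223.16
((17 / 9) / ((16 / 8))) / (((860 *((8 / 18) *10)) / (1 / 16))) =17 / 1100800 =0.00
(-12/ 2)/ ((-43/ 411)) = 2466/ 43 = 57.35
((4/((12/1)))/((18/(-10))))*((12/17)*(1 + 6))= -0.92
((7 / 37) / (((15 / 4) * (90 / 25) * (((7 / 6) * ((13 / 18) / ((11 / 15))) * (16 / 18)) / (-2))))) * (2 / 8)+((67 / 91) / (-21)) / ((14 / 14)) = -29641 / 707070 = -0.04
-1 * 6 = -6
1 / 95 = 0.01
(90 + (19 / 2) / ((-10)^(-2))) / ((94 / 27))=14040 / 47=298.72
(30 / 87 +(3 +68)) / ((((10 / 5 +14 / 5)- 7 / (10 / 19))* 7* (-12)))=2069 / 20706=0.10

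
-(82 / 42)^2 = -1681 / 441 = -3.81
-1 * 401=-401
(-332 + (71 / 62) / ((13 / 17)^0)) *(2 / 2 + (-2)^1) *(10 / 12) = 102565 / 372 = 275.71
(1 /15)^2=1 /225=0.00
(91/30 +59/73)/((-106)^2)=8413/24606840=0.00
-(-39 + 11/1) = 28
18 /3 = 6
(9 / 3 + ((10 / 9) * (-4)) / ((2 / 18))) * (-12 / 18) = 74 / 3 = 24.67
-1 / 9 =-0.11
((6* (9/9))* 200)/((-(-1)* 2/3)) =1800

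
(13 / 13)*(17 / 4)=17 / 4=4.25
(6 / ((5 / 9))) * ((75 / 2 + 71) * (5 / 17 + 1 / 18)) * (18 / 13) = 626913 / 1105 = 567.34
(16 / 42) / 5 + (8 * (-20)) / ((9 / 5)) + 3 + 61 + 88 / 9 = -4736 / 315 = -15.03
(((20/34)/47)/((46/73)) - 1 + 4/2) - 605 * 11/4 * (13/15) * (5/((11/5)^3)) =-149088221/220524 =-676.06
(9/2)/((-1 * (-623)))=9/1246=0.01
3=3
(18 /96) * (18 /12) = 9 /32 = 0.28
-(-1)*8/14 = 4/7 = 0.57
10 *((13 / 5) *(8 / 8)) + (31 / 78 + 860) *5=337583 / 78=4327.99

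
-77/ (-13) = 77/ 13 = 5.92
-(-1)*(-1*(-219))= 219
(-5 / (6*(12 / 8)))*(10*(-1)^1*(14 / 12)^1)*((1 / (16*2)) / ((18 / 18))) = 175 / 864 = 0.20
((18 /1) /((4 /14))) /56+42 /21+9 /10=161 /40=4.02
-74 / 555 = -2 / 15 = -0.13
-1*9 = -9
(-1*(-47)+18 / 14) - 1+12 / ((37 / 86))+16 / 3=62557 / 777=80.51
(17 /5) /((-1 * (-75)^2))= -17 /28125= -0.00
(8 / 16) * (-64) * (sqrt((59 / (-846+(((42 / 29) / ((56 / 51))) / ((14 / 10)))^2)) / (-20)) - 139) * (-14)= -62272+181888 * sqrt(18264426745) / 928699665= -62245.53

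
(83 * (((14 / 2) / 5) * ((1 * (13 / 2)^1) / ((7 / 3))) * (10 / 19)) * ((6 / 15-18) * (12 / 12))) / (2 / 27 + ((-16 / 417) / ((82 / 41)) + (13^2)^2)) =-1069064568 / 10183015705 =-0.10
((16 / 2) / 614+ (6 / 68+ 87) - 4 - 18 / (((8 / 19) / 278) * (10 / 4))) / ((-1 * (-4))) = -243763767 / 208760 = -1167.67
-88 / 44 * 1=-2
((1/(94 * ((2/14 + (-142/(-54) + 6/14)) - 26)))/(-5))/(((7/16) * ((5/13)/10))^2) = 0.33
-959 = -959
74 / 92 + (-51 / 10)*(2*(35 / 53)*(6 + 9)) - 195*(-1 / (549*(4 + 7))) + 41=-290540873 / 4907694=-59.20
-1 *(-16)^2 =-256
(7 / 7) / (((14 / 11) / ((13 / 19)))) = 143 / 266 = 0.54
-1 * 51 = -51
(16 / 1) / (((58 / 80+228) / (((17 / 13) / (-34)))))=-320 / 118937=-0.00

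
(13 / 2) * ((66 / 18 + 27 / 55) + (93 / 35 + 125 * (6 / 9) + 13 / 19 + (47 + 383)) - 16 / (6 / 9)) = 3229.41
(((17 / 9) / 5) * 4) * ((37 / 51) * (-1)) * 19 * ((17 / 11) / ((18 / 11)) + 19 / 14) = -81548 / 1701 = -47.94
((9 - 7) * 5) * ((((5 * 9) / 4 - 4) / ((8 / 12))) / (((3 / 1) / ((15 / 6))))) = 725 / 8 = 90.62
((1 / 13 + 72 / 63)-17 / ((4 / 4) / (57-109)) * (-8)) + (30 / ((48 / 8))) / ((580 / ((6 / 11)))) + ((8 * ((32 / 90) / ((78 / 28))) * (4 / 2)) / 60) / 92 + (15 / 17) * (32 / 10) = -324905769954547 / 45968872950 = -7067.95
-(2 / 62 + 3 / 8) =-101 / 248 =-0.41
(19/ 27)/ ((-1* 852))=-19/ 23004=-0.00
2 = 2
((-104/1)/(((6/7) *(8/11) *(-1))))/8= 1001/48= 20.85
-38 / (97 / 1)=-38 / 97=-0.39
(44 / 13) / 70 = 22 / 455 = 0.05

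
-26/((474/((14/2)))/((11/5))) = -1001/1185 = -0.84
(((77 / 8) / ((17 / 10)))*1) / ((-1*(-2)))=385 / 136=2.83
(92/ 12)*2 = 46/ 3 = 15.33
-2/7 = -0.29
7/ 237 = 0.03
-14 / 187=-0.07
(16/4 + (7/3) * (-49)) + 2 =-108.33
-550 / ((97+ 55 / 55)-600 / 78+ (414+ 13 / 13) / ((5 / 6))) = -3575 / 3824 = -0.93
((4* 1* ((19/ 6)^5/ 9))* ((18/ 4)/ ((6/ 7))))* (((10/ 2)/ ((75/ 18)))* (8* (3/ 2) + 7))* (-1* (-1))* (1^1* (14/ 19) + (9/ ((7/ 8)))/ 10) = 1453470113/ 48600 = 29906.79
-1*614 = -614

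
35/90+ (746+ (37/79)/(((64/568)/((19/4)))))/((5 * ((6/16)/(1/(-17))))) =-5713393/241740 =-23.63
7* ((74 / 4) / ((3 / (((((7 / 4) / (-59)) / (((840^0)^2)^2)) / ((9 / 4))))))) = -1813 / 3186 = -0.57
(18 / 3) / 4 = 3 / 2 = 1.50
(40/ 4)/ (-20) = -1/ 2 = -0.50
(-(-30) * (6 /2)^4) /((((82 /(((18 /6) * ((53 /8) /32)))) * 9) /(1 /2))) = 21465 /20992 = 1.02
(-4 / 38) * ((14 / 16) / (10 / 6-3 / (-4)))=-0.04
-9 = -9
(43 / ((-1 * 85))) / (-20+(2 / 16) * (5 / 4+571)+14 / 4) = -1376 / 149685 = -0.01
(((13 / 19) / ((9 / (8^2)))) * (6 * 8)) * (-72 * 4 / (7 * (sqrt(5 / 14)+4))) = -3407872 / 1387+425984 * sqrt(70) / 9709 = -2089.92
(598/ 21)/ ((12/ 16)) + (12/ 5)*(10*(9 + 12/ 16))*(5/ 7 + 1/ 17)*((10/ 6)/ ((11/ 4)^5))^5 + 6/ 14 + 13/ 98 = 38.53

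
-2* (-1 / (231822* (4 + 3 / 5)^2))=0.00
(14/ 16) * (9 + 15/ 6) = 161/ 16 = 10.06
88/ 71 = 1.24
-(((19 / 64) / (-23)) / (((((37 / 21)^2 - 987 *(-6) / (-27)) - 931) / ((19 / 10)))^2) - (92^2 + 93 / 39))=4146928881854753229727 / 489811066969702400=8466.38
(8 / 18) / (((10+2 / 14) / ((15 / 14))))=10 / 213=0.05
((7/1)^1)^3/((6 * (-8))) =-343/48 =-7.15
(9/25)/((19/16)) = 144/475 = 0.30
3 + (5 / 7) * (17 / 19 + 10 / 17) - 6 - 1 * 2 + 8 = 9178 / 2261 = 4.06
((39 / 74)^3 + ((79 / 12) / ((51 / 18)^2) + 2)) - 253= -29281362457 / 117109736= -250.03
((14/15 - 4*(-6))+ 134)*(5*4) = 9536/3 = 3178.67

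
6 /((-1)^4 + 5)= 1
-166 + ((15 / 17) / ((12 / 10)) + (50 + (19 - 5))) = -3443 / 34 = -101.26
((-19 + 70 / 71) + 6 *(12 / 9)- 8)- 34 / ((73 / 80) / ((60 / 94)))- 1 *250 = -71082099 / 243601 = -291.80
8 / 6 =4 / 3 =1.33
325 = 325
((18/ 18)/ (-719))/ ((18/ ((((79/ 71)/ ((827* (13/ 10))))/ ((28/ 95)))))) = -37525/ 138304605348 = -0.00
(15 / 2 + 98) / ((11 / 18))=1899 / 11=172.64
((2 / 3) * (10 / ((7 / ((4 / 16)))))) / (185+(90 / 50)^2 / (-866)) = 108250 / 84108549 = 0.00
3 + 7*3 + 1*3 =27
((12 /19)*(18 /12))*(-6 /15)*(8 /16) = -18 /95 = -0.19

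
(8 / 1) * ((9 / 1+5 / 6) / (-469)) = -236 / 1407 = -0.17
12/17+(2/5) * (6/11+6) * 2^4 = 39828/935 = 42.60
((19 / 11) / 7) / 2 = 19 / 154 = 0.12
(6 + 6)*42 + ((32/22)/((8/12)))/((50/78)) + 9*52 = 268236/275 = 975.40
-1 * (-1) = 1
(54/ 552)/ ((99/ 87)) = 0.09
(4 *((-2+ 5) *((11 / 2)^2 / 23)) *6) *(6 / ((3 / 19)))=82764 / 23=3598.43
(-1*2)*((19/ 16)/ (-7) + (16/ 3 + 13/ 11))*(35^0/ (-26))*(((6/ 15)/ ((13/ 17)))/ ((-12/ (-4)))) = 398701/ 4684680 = 0.09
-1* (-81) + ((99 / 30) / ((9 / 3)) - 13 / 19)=15469 / 190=81.42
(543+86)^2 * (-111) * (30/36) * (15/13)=-1097903775/26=-42227068.27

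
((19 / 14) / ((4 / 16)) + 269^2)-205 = 505130 / 7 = 72161.43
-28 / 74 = -14 / 37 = -0.38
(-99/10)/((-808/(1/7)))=99/56560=0.00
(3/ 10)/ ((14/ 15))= 9/ 28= 0.32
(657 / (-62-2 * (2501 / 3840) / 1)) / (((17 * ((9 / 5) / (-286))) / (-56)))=-1603430400 / 295171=-5432.21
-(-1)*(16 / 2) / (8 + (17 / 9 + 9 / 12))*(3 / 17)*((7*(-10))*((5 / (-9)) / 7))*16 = 76800 / 6511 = 11.80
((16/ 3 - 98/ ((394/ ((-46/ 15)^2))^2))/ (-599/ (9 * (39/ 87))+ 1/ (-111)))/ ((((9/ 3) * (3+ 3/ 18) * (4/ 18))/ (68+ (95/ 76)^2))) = -693866494748973/ 592446260232500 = -1.17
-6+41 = 35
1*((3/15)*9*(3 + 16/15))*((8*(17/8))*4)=12444/25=497.76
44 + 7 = 51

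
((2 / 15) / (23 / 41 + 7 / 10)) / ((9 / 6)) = 328 / 4653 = 0.07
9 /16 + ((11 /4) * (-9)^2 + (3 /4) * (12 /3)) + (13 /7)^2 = 180133 /784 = 229.76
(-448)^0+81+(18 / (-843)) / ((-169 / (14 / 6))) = 3894112 / 47489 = 82.00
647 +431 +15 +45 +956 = 2094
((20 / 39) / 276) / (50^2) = 1 / 1345500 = 0.00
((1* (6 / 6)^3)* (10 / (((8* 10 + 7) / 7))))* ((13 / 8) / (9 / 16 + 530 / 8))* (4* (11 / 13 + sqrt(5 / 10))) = 3640* sqrt(2) / 93003 + 6160 / 93003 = 0.12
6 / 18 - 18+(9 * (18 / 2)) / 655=-34472 / 1965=-17.54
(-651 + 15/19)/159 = -4118/1007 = -4.09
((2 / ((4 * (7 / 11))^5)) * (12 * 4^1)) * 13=6280989 / 537824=11.68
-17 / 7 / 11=-17 / 77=-0.22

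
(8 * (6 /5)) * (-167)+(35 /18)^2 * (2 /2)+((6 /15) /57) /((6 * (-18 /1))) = -16410041 /10260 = -1599.42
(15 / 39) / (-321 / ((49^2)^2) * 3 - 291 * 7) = -5764801 / 30531541560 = -0.00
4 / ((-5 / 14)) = -56 / 5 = -11.20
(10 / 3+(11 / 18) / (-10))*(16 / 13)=2356 / 585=4.03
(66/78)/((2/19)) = 209/26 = 8.04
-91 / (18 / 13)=-1183 / 18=-65.72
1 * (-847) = -847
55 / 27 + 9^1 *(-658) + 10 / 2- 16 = -160136 / 27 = -5930.96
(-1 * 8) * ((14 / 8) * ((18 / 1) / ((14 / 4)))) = -72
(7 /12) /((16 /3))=7 /64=0.11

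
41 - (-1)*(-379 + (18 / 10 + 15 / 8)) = -13373 / 40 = -334.32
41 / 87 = 0.47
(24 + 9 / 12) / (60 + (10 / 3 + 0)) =0.39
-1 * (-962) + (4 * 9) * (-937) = -32770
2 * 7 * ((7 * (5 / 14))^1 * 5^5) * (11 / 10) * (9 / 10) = 433125 / 4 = 108281.25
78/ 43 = 1.81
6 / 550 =0.01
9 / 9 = 1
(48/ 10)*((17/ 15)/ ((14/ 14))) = 136/ 25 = 5.44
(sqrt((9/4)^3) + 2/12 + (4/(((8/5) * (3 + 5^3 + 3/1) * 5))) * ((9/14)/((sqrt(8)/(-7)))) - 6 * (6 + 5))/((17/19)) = -28481/408 - 171 * sqrt(2)/35632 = -69.81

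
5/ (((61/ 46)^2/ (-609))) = -6443220/ 3721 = -1731.58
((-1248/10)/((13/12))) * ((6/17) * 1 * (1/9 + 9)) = -31488/85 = -370.45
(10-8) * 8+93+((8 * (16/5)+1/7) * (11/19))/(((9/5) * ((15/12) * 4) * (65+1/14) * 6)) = 109.00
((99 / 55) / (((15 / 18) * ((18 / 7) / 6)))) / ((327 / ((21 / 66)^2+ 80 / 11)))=74949 / 659450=0.11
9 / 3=3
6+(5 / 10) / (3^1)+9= 91 / 6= 15.17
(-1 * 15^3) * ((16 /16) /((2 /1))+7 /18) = -3000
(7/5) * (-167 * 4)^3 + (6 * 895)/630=-43817411009/105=-417308676.28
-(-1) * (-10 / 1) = -10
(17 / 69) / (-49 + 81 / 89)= -0.01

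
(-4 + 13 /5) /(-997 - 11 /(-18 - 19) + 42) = 259 /176620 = 0.00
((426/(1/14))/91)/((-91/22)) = -18744/1183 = -15.84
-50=-50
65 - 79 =-14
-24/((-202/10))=120/101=1.19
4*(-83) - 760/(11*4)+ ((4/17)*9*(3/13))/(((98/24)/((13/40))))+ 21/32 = -511042621/1466080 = -348.58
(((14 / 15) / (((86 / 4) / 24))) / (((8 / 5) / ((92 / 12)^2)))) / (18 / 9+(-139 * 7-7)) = -7406 / 189243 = -0.04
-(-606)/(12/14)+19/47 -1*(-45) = 35363/47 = 752.40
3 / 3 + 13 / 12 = 25 / 12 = 2.08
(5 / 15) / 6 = 1 / 18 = 0.06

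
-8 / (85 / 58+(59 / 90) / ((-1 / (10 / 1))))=4176 / 2657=1.57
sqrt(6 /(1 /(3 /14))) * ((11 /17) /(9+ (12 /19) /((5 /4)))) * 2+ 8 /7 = 2090 * sqrt(7) /35819+ 8 /7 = 1.30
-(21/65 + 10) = -671/65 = -10.32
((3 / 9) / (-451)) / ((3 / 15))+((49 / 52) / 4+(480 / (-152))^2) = 10.20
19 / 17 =1.12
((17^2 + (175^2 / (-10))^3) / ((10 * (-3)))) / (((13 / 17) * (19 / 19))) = 1302104804607 / 1040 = 1252023850.58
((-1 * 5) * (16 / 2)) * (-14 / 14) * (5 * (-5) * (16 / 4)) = -4000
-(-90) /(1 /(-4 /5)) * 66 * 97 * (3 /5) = -1382832 /5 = -276566.40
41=41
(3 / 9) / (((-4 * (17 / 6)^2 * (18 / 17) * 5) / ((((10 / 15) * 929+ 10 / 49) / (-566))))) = 0.00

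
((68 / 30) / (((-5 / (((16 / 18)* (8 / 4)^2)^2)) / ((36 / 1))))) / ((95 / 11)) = -1531904 / 64125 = -23.89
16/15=1.07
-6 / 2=-3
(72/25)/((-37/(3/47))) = -216/43475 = -0.00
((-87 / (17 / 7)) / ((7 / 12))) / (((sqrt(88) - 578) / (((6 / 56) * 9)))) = 2349 * sqrt(22) / 6624254 +39933 / 389662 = 0.10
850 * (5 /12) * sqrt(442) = 2125 * sqrt(442) /6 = 7445.93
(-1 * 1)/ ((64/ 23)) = -0.36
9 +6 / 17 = 159 / 17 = 9.35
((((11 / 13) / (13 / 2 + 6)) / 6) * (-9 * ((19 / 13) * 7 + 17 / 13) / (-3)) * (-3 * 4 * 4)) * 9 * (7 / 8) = -147.62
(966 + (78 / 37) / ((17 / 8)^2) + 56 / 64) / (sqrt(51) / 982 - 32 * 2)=-638384732946272 / 42235971169729 - 40630392881 * sqrt(51) / 168943884678916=-15.12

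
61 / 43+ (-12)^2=6253 / 43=145.42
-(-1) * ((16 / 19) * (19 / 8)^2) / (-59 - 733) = -19 / 3168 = -0.01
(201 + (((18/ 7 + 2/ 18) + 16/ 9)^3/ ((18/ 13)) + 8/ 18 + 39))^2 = 1878675800097906601/ 20257614715716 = 92739.24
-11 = -11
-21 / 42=-1 / 2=-0.50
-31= -31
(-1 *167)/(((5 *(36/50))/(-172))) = 71810/9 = 7978.89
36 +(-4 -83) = -51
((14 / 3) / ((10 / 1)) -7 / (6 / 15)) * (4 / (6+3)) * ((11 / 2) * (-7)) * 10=78694 / 27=2914.59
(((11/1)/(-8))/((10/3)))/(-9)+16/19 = 0.89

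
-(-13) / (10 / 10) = 13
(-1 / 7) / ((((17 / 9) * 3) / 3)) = -9 / 119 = -0.08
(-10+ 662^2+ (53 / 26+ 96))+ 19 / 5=56983659 / 130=438335.84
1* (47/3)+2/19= 899/57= 15.77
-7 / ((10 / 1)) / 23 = -7 / 230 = -0.03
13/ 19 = 0.68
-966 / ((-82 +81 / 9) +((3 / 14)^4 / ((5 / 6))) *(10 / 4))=37109856 / 2804125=13.23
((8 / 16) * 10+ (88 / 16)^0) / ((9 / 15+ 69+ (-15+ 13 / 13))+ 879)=30 / 4673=0.01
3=3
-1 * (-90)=90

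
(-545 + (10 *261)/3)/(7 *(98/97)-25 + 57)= 6305/758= 8.32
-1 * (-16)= 16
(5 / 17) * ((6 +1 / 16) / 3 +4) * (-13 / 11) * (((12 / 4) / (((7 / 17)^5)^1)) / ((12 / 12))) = -1568941985 / 2958032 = -530.40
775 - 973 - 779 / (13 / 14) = -13480 / 13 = -1036.92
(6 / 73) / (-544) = -0.00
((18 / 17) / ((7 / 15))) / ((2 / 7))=135 / 17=7.94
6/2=3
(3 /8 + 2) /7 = 19 /56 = 0.34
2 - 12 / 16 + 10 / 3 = 55 / 12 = 4.58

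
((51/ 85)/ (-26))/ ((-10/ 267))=801/ 1300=0.62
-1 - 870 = -871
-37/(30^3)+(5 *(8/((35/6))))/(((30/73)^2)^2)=25242737/105000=240.41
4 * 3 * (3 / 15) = 12 / 5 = 2.40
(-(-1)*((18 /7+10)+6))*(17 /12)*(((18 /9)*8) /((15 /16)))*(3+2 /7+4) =480896 /147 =3271.40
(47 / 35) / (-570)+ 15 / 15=19903 / 19950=1.00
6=6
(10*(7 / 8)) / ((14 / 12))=15 / 2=7.50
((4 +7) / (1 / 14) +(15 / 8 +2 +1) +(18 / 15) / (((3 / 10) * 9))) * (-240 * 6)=-229420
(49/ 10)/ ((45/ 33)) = 539/ 150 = 3.59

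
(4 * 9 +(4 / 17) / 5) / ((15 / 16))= 49024 / 1275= 38.45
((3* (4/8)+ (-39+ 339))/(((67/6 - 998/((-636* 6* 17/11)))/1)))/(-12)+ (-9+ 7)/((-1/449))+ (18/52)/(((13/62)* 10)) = 895.95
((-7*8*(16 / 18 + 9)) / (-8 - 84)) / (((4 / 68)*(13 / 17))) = 360094 / 2691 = 133.81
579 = 579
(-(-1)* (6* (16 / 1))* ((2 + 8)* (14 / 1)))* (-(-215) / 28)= 103200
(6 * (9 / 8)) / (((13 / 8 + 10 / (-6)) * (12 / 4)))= -54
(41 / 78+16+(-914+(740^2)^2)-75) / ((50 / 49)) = 1146086931003203 / 3900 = 293868443846.98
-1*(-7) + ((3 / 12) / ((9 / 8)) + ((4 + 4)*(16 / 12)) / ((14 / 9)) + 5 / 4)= 3863 / 252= 15.33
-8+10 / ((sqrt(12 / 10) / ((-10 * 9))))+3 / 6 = -150 * sqrt(30) - 15 / 2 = -829.08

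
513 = 513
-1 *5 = -5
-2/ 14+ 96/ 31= 2.95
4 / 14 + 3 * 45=947 / 7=135.29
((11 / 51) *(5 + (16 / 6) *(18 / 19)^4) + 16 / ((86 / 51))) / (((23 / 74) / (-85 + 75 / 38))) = -367988206897835 / 124891957461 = -2946.45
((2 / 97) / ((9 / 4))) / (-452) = -2 / 98649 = -0.00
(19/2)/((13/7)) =133/26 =5.12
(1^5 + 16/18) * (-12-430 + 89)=-6001/9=-666.78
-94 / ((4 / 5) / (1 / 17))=-235 / 34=-6.91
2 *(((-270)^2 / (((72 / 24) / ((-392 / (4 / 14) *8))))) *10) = -5334336000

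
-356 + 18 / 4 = -703 / 2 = -351.50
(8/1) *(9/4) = 18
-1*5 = -5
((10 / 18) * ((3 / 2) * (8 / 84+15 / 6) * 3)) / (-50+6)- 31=-115121 / 3696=-31.15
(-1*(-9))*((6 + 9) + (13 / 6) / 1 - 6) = 201 / 2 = 100.50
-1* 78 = -78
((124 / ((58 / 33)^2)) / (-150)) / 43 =-11253 / 1808150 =-0.01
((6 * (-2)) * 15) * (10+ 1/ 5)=-1836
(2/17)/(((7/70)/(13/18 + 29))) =5350/153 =34.97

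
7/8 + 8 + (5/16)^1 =147/16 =9.19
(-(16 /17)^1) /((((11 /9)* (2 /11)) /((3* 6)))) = -1296 /17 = -76.24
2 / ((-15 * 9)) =-2 / 135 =-0.01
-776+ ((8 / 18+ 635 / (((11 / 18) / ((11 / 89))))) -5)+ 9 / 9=-521554 / 801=-651.13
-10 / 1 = -10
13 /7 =1.86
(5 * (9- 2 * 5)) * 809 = -4045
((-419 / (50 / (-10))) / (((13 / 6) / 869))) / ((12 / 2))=5601.71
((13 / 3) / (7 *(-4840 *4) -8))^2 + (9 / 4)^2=836884654765 / 165310549056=5.06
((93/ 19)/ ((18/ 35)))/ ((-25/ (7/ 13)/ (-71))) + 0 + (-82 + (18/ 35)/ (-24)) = -67.47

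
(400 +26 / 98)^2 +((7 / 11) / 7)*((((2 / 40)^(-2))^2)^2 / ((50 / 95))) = 116788871367459 / 26411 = 4421978394.13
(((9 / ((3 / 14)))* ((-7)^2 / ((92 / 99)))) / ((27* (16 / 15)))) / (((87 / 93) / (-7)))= -12281115 / 21344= -575.39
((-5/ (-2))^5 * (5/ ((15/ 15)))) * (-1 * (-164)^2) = -26265625/ 2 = -13132812.50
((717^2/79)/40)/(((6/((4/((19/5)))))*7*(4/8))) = 171363/21014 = 8.15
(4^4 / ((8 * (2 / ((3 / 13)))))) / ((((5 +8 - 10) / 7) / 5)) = 560 / 13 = 43.08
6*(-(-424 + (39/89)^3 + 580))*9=-8428.54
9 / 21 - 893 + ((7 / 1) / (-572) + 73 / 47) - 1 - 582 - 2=-277771223 / 188188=-1476.03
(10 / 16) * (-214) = -535 / 4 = -133.75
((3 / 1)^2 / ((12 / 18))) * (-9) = -243 / 2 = -121.50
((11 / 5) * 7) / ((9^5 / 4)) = 308 / 295245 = 0.00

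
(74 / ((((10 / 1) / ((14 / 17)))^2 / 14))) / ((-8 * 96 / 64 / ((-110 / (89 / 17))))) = 279202 / 22695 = 12.30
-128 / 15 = -8.53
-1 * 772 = -772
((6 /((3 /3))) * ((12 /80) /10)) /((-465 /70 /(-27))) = 0.37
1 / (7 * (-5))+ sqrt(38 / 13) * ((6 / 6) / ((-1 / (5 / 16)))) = -5 * sqrt(494) / 208 - 1 / 35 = -0.56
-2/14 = -1/7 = -0.14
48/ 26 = 24/ 13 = 1.85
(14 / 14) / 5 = 1 / 5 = 0.20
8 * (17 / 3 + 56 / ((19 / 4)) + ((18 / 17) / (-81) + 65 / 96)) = 144.96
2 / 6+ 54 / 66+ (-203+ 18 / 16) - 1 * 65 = -70151 / 264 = -265.72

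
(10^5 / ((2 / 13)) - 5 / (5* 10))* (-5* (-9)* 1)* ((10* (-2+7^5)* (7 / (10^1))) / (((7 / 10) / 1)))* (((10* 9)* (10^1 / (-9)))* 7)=-3440823220642500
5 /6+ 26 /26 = 11 /6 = 1.83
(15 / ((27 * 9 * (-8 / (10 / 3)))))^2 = 625 / 944784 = 0.00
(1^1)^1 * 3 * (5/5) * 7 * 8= 168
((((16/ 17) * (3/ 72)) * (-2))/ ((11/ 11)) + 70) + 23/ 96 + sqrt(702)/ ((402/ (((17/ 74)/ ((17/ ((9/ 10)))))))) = 9 * sqrt(78)/ 99160 + 114503/ 1632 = 70.16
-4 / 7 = -0.57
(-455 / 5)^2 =8281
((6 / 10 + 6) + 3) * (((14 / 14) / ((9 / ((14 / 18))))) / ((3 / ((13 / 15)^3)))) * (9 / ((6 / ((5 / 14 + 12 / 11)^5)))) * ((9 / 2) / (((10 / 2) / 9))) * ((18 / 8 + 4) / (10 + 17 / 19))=23020140667528849 / 2881565076852000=7.99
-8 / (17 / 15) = -120 / 17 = -7.06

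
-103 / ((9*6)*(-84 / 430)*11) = 22145 / 24948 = 0.89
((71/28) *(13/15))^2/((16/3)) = 0.91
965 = 965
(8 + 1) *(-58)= -522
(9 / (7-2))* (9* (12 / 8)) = 243 / 10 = 24.30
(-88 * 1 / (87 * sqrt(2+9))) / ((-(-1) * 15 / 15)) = -0.30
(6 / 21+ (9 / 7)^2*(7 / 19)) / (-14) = -17 / 266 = -0.06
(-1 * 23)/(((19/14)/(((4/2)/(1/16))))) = -10304/19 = -542.32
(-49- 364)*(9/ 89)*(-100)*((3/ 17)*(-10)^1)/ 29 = -11151000/ 43877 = -254.14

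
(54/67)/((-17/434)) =-23436/1139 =-20.58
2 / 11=0.18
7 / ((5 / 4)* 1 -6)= -28 / 19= -1.47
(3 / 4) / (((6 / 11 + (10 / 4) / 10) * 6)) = 11 / 70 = 0.16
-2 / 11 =-0.18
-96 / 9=-32 / 3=-10.67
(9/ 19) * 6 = 54/ 19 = 2.84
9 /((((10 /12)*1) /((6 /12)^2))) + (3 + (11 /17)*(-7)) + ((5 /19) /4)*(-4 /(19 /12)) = 61639 /61370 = 1.00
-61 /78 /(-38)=61 /2964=0.02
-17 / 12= -1.42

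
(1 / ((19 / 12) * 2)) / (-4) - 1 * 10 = -383 / 38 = -10.08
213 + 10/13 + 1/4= 11129/52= 214.02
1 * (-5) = -5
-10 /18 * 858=-1430 /3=-476.67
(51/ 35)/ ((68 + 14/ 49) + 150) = 51/ 7640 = 0.01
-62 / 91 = -0.68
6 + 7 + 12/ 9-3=34/ 3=11.33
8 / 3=2.67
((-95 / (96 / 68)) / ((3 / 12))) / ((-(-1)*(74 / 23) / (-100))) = 928625 / 111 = 8365.99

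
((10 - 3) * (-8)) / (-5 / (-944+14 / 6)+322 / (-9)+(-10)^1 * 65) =284760 / 3487153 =0.08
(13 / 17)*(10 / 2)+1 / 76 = 4957 / 1292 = 3.84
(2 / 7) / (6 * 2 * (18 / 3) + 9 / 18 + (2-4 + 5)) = 4 / 1057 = 0.00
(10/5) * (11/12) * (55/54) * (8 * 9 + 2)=22385/162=138.18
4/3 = 1.33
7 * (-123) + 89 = -772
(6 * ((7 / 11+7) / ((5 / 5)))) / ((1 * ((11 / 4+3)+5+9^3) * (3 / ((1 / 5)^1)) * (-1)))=-672 / 162745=-0.00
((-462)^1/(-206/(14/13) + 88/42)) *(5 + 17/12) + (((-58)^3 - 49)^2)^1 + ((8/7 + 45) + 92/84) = 6355561501970707/166866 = 38087815983.91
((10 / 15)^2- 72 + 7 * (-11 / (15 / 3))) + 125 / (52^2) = -10575127 / 121680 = -86.91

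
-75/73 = -1.03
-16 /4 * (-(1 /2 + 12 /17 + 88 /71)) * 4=39.13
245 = 245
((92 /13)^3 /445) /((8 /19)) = 1849384 /977665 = 1.89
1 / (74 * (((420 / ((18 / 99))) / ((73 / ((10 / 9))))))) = 219 / 569800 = 0.00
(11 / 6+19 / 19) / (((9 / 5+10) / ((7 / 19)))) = 0.09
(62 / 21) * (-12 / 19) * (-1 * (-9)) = -2232 / 133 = -16.78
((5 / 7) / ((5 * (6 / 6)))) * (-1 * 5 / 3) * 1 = -5 / 21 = -0.24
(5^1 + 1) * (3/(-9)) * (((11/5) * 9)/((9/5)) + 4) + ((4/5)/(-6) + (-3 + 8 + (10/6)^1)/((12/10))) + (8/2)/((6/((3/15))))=-220/9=-24.44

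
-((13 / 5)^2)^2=-28561 / 625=-45.70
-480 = -480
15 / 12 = 5 / 4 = 1.25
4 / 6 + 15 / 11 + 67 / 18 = 1139 / 198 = 5.75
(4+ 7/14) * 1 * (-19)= -85.50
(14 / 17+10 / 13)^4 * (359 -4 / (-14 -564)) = 122525917904896 / 53030239093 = 2310.49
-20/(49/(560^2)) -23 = -128023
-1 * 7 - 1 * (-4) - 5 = -8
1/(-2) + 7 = 13/2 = 6.50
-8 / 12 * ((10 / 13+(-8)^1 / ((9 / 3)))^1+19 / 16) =443 / 936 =0.47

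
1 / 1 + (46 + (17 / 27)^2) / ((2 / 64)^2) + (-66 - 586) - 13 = 34150696 / 729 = 46845.95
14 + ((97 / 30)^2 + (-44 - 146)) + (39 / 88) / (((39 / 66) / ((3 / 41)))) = -3053303 / 18450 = -165.49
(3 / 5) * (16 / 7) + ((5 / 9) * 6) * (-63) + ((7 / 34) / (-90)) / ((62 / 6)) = -46177897 / 221340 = -208.63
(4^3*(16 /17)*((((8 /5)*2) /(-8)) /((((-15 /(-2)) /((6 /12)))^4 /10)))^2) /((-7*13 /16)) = -262144 /3964791796875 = -0.00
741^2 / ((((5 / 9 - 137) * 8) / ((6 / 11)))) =-14825187 / 54032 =-274.38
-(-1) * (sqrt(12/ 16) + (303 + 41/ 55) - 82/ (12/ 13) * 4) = -8512/ 165 + sqrt(3)/ 2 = -50.72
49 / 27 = 1.81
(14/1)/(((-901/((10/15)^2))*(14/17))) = -4/477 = -0.01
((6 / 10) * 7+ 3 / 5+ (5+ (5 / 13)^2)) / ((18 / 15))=1401 / 169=8.29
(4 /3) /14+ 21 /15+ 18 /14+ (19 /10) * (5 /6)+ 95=13911 /140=99.36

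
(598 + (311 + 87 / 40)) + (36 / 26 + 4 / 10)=474739 / 520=912.96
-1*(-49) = 49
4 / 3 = 1.33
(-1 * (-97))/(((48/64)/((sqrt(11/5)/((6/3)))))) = 95.92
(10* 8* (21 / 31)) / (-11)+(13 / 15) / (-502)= -12654833 / 2567730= -4.93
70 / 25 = 14 / 5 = 2.80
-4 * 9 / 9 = -4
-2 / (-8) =0.25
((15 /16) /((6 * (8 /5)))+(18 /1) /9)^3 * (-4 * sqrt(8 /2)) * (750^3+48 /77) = -628792547974046793 /20185088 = -31151340433.79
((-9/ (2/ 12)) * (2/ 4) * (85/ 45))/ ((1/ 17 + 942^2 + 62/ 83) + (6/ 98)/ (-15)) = -17630445/ 306757575134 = -0.00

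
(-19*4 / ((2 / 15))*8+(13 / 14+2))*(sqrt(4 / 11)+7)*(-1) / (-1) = -63799 / 2-63799*sqrt(11) / 77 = -34647.52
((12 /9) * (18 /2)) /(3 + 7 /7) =3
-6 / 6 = -1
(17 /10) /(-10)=-17 /100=-0.17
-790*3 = -2370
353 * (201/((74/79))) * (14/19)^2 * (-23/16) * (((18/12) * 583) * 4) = -11048710127301/53428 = -206796251.54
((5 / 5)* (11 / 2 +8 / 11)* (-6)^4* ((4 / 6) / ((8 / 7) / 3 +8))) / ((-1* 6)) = -107.00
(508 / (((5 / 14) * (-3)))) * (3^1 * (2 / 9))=-14224 / 45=-316.09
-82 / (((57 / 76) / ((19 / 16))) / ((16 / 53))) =-6232 / 159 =-39.19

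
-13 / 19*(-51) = 663 / 19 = 34.89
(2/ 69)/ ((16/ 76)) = 0.14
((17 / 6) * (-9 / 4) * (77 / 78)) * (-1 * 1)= 6.29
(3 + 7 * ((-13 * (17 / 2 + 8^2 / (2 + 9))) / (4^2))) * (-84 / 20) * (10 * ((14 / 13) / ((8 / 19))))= 77111937 / 9152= 8425.69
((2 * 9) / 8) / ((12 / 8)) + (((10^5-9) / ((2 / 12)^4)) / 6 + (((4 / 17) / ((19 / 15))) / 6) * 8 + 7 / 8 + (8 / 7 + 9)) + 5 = 390665958271 / 18088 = 21598073.77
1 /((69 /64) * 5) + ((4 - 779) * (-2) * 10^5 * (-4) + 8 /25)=-1069499999128 /1725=-619999999.49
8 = 8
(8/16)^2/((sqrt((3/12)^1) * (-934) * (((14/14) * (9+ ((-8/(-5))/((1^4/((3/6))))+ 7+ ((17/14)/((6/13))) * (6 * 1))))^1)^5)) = -420175000/28836550445728892267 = -0.00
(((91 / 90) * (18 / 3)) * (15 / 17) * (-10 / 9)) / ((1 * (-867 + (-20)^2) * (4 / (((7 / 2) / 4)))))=3185 / 1143216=0.00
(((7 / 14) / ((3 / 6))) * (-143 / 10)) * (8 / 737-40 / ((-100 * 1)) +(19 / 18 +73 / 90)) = -163657 / 5025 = -32.57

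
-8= -8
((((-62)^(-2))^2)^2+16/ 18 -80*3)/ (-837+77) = 469867907218696183/ 1493446322200688640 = 0.31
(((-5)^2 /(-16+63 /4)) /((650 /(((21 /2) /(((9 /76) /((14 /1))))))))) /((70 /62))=-169.15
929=929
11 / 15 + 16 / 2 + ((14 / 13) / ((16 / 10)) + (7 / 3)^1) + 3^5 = 198697 / 780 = 254.74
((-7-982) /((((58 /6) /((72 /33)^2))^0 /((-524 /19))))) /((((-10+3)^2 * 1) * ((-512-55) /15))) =-2591180 /175959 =-14.73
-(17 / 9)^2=-289 / 81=-3.57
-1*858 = -858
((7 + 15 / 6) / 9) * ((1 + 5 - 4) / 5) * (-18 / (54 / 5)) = -19 / 27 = -0.70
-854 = -854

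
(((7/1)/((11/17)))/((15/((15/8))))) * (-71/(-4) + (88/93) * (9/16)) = 269773/10912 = 24.72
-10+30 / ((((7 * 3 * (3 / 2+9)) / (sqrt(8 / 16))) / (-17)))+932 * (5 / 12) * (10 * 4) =46570 / 3 - 170 * sqrt(2) / 147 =15521.70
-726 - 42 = -768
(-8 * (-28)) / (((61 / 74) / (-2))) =-33152 / 61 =-543.48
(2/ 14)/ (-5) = -1/ 35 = -0.03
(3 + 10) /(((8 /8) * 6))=13 /6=2.17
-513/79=-6.49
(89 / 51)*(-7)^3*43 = -1312661 / 51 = -25738.45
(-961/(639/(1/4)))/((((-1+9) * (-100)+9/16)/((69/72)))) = 22103/49040694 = 0.00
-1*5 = -5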